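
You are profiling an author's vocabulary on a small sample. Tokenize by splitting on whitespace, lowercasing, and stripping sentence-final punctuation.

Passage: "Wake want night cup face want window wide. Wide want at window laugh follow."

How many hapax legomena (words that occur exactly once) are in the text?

Frequencies: want:3, window:2, wide:2, wake:1, night:1, cup:1, face:1, at:1, laugh:1, follow:1
Hapax (freq=1): at, cup, face, follow, laugh, night, wake

7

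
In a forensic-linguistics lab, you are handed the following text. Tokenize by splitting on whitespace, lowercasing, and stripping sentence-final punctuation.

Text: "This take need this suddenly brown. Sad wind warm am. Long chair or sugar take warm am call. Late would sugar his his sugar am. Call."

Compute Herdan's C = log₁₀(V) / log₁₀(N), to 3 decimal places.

0.870

N = 26, V = 17.
log₁₀(V) = 1.230449, log₁₀(N) = 1.414973
C = 1.230449 / 1.414973 = 0.870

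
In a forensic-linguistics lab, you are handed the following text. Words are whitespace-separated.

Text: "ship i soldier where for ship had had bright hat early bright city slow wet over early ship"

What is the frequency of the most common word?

3

Frequencies: ship:3, had:2, bright:2, early:2, i:1, soldier:1, where:1, for:1, hat:1, city:1, slow:1, wet:1, over:1
Most common: 'ship' with frequency 3.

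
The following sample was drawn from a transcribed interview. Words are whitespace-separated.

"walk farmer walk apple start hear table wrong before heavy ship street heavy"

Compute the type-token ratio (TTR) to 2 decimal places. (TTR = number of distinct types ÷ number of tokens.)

N = 13 tokens, V = 11 types.
TTR = V / N = 11 / 13 = 0.85

0.85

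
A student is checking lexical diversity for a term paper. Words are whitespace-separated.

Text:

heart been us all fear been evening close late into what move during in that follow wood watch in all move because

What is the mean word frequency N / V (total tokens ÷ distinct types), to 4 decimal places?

N = 22 tokens, V = 18 types.
Mean frequency = N / V = 22 / 18 = 1.2222

1.2222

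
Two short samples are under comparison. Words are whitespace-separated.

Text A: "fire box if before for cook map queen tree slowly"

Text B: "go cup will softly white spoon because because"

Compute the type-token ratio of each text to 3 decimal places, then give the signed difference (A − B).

0.125

TTR(A) = 10/10 = 1.000
TTR(B) = 7/8 = 0.875
Difference = 1.000 − 0.875 = 0.125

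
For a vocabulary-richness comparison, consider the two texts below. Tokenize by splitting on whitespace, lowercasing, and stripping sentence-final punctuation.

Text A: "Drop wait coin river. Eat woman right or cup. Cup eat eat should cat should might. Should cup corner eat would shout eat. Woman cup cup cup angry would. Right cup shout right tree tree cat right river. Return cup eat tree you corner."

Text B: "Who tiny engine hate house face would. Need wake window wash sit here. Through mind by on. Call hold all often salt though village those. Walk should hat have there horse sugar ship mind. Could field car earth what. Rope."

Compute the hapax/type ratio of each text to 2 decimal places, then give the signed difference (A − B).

A: hapax=8, V=19, ratio=0.42
B: hapax=38, V=39, ratio=0.97
Difference = 0.42 − 0.97 = -0.55

-0.55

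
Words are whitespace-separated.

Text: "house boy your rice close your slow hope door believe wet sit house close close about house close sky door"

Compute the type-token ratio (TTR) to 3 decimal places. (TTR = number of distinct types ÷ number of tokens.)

0.650

N = 20 tokens, V = 13 types.
TTR = V / N = 13 / 20 = 0.650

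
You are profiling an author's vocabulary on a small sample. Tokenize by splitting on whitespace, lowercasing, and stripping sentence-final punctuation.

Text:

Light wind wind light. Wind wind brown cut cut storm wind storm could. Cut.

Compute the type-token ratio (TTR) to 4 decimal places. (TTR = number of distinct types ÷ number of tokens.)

0.4286

N = 14 tokens, V = 6 types.
TTR = V / N = 6 / 14 = 0.4286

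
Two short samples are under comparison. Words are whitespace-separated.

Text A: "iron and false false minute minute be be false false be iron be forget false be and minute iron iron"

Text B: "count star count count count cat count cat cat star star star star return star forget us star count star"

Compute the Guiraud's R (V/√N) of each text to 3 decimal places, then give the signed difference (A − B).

A: V=6, N=20, R=1.342
B: V=6, N=20, R=1.342
Difference = 1.342 − 1.342 = 0.000

0.000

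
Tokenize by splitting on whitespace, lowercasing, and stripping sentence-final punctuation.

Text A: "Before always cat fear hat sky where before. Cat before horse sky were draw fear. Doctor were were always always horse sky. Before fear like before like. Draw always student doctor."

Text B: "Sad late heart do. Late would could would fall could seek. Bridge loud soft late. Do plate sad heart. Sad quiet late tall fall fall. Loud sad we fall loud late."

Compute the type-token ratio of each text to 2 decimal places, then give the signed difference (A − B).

-0.06

TTR(A) = 13/31 = 0.42
TTR(B) = 15/31 = 0.48
Difference = 0.42 − 0.48 = -0.06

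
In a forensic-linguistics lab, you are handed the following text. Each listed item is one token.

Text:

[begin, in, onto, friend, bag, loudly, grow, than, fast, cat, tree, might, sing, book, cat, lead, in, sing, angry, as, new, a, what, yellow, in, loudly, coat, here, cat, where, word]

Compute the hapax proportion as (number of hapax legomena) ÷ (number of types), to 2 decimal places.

0.84

Frequencies: in:3, cat:3, loudly:2, sing:2, begin:1, onto:1, friend:1, bag:1, grow:1, than:1, fast:1, tree:1, might:1, book:1, lead:1, angry:1, as:1, new:1, a:1, what:1, … (5 more, each freq 1)
Hapax count = 21; type count = 25.
Ratio = 21 / 25 = 0.84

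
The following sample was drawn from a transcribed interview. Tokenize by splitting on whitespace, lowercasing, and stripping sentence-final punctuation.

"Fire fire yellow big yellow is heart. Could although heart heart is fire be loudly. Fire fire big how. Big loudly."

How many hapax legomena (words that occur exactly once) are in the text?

Frequencies: fire:5, big:3, heart:3, yellow:2, is:2, loudly:2, could:1, although:1, be:1, how:1
Hapax (freq=1): although, be, could, how

4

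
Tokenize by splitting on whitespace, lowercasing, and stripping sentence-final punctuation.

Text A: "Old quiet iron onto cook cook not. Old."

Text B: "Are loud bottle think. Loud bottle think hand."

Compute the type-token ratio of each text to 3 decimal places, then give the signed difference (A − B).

0.125

TTR(A) = 6/8 = 0.750
TTR(B) = 5/8 = 0.625
Difference = 0.750 − 0.625 = 0.125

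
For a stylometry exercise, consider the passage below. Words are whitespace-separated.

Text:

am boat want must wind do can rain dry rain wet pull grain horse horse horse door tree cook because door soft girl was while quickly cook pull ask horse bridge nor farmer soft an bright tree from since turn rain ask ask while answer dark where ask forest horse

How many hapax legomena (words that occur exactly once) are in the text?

26

Frequencies: horse:5, ask:4, rain:3, pull:2, door:2, tree:2, cook:2, soft:2, while:2, am:1, boat:1, want:1, must:1, wind:1, do:1, can:1, dry:1, wet:1, grain:1, because:1, … (15 more, each freq 1)
Hapax (freq=1): am, an, answer, because, boat, bridge, bright, can, dark, do, dry, farmer, forest, from, girl, grain, must, nor, quickly, since, turn, want, was, wet, where, wind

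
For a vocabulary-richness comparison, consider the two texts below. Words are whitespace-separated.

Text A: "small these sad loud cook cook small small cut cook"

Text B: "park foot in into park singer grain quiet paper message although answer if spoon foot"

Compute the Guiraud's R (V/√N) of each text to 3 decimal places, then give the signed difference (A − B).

A: V=6, N=10, R=1.897
B: V=13, N=15, R=3.357
Difference = 1.897 − 3.357 = -1.460

-1.460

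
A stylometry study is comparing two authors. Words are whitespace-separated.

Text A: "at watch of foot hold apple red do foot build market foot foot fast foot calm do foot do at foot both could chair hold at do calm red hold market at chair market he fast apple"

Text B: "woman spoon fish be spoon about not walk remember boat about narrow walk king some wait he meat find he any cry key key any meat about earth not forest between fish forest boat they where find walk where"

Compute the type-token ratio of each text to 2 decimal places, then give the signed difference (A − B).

-0.19

TTR(A) = 16/37 = 0.43
TTR(B) = 24/39 = 0.62
Difference = 0.43 − 0.62 = -0.19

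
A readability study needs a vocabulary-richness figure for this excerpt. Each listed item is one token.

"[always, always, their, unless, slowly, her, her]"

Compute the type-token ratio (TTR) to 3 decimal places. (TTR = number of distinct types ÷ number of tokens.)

0.714

N = 7 tokens, V = 5 types.
TTR = V / N = 5 / 7 = 0.714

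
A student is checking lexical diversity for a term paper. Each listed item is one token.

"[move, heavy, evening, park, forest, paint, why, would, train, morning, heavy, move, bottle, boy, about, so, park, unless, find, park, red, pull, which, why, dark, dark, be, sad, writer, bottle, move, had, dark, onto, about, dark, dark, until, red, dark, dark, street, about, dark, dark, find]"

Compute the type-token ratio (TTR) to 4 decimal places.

N = 46 tokens, V = 27 types.
TTR = V / N = 27 / 46 = 0.5870

0.5870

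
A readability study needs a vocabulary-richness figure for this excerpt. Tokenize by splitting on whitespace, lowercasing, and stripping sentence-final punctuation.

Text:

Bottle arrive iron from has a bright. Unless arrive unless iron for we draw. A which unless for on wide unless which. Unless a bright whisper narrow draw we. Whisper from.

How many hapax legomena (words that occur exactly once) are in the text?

5

Frequencies: unless:5, a:3, arrive:2, iron:2, from:2, bright:2, for:2, we:2, draw:2, which:2, whisper:2, bottle:1, has:1, on:1, wide:1, narrow:1
Hapax (freq=1): bottle, has, narrow, on, wide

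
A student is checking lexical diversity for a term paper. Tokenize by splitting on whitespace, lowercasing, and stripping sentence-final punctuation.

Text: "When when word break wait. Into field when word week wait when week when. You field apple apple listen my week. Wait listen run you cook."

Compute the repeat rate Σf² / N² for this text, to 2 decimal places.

Frequencies: when:5, wait:3, week:3, word:2, field:2, you:2, apple:2, listen:2, break:1, into:1, my:1, run:1, cook:1
Σf² = 68; N² = 676
Repeat rate = 68 / 676 = 0.10

0.10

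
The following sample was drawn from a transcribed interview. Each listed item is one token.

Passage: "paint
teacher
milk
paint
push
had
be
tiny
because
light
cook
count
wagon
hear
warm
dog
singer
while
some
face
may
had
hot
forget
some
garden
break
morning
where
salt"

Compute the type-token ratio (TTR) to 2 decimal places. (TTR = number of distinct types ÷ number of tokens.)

0.90

N = 30 tokens, V = 27 types.
TTR = V / N = 27 / 30 = 0.90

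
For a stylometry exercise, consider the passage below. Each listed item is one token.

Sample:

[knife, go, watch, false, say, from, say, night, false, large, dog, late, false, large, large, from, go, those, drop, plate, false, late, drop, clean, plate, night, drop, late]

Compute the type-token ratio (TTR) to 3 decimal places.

N = 28 tokens, V = 14 types.
TTR = V / N = 14 / 28 = 0.500

0.500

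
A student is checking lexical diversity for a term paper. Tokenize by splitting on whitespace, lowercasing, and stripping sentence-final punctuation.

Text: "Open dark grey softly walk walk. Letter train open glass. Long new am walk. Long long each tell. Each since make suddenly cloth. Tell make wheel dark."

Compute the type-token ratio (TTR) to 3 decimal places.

0.667

N = 27 tokens, V = 18 types.
TTR = V / N = 18 / 27 = 0.667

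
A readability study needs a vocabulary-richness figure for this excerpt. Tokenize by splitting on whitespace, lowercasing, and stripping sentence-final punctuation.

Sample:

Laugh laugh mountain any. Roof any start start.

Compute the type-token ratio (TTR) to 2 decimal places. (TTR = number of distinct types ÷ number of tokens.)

N = 8 tokens, V = 5 types.
TTR = V / N = 5 / 8 = 0.63

0.63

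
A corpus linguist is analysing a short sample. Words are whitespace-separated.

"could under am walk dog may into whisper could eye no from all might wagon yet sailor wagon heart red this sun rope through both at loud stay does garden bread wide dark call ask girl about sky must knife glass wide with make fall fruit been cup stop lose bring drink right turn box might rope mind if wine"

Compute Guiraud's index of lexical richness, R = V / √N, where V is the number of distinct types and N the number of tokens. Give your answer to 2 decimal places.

7.10

N = 60, V = 55.
√N = 7.745967
R = 55 / 7.745967 = 7.10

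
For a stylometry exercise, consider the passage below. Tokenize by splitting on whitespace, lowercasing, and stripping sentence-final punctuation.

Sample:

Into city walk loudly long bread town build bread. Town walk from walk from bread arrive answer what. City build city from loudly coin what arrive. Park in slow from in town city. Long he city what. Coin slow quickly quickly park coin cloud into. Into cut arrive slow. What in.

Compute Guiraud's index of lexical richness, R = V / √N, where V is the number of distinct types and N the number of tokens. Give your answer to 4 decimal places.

2.8006

N = 51, V = 20.
√N = 7.141428
R = 20 / 7.141428 = 2.8006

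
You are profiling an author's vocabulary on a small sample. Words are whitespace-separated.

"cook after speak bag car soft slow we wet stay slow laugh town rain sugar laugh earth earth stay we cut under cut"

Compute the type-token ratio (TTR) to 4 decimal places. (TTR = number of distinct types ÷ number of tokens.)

N = 23 tokens, V = 17 types.
TTR = V / N = 17 / 23 = 0.7391

0.7391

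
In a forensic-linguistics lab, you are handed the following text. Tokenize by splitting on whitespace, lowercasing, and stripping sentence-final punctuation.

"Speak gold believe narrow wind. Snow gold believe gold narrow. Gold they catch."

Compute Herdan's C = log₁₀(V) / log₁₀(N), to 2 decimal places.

0.81

N = 13, V = 8.
log₁₀(V) = 0.903090, log₁₀(N) = 1.113943
C = 0.903090 / 1.113943 = 0.81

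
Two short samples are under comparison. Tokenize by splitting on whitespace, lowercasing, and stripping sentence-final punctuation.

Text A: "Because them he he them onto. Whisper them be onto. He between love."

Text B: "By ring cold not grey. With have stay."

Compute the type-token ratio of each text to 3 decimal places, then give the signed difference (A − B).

TTR(A) = 8/13 = 0.615
TTR(B) = 8/8 = 1.000
Difference = 0.615 − 1.000 = -0.385

-0.385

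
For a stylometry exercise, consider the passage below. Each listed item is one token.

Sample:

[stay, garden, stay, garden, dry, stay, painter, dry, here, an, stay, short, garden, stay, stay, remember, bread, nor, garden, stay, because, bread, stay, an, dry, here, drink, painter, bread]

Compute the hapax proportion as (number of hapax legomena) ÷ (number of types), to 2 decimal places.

Frequencies: stay:8, garden:4, dry:3, bread:3, painter:2, here:2, an:2, short:1, remember:1, nor:1, because:1, drink:1
Hapax count = 5; type count = 12.
Ratio = 5 / 12 = 0.42

0.42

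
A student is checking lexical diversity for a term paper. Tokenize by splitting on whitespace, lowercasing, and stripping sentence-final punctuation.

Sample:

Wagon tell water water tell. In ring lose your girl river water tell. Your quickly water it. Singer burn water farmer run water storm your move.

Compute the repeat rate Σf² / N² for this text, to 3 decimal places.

0.101

Frequencies: water:6, tell:3, your:3, wagon:1, in:1, ring:1, lose:1, girl:1, river:1, quickly:1, it:1, singer:1, burn:1, farmer:1, run:1, storm:1, move:1
Σf² = 68; N² = 676
Repeat rate = 68 / 676 = 0.101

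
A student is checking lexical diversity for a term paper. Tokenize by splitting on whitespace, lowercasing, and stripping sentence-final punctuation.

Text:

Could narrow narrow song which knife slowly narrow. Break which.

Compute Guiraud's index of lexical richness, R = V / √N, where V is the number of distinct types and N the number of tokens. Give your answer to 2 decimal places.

2.21

N = 10, V = 7.
√N = 3.162278
R = 7 / 3.162278 = 2.21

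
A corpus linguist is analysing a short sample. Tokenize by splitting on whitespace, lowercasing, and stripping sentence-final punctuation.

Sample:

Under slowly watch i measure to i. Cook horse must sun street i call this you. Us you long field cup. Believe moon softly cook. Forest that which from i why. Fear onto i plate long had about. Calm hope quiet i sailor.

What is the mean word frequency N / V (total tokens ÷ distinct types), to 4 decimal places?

1.2286

N = 43 tokens, V = 35 types.
Mean frequency = N / V = 43 / 35 = 1.2286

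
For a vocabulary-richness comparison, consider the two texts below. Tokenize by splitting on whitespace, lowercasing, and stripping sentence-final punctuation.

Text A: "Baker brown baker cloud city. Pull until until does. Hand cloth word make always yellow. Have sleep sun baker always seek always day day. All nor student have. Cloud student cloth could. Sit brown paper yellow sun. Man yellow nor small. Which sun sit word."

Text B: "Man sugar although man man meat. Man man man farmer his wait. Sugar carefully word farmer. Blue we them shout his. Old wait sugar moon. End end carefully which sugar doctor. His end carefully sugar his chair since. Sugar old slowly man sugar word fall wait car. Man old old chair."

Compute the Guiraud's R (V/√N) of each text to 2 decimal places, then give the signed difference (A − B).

0.80

A: V=27, N=45, R=4.02
B: V=23, N=51, R=3.22
Difference = 4.02 − 3.22 = 0.80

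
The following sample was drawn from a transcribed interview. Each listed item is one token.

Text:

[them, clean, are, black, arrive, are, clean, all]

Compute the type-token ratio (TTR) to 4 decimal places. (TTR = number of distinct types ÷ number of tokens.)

N = 8 tokens, V = 6 types.
TTR = V / N = 6 / 8 = 0.7500

0.7500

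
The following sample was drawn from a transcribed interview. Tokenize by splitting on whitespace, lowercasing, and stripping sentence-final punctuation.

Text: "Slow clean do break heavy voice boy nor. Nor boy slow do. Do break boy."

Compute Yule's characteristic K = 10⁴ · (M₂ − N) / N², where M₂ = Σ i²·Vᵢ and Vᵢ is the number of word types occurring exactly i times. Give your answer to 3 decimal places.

Frequencies: do:3, boy:3, slow:2, break:2, nor:2, clean:1, heavy:1, voice:1
N = 15. Frequency spectrum: V_1=3, V_2=3, V_3=2
M₂ = 1²·3 + 2²·3 + 3²·2 = 33
K = 10000 × (33 − 15) / 15² = 800.000

800.000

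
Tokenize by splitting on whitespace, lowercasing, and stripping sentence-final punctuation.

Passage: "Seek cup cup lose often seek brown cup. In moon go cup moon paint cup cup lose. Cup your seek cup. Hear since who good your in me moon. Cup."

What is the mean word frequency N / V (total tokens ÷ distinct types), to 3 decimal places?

2.000

N = 30 tokens, V = 15 types.
Mean frequency = N / V = 30 / 15 = 2.000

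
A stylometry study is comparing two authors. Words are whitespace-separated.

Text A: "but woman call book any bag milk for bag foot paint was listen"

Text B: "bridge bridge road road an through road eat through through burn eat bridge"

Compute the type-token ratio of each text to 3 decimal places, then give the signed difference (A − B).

0.461

TTR(A) = 12/13 = 0.923
TTR(B) = 6/13 = 0.462
Difference = 0.923 − 0.462 = 0.461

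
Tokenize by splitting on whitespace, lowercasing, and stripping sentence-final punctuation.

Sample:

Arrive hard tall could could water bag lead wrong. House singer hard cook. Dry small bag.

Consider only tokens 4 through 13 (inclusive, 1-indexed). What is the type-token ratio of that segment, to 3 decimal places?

0.900

Segment tokens 4–13: could, could, water, bag, lead, wrong, house, singer, hard, cook
Segment N = 10, segment V = 9.
TTR = 9 / 10 = 0.900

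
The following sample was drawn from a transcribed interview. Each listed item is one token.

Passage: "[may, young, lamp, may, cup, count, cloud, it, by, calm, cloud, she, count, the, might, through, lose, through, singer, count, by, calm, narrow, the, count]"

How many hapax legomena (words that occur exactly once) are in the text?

9

Frequencies: count:4, may:2, cloud:2, by:2, calm:2, the:2, through:2, young:1, lamp:1, cup:1, it:1, she:1, might:1, lose:1, singer:1, narrow:1
Hapax (freq=1): cup, it, lamp, lose, might, narrow, she, singer, young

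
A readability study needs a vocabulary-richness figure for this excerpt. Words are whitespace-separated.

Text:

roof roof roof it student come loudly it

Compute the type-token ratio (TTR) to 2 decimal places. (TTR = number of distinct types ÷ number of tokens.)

N = 8 tokens, V = 5 types.
TTR = V / N = 5 / 8 = 0.63

0.63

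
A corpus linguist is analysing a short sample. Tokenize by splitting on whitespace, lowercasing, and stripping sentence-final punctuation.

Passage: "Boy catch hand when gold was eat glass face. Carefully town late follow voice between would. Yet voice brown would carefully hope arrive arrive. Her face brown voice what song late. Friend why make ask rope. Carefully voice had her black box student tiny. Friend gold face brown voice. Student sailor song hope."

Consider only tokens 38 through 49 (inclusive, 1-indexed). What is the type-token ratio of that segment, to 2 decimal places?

0.92

Segment tokens 38–49: voice, had, her, black, box, student, tiny, friend, gold, face, brown, voice
Segment N = 12, segment V = 11.
TTR = 11 / 12 = 0.92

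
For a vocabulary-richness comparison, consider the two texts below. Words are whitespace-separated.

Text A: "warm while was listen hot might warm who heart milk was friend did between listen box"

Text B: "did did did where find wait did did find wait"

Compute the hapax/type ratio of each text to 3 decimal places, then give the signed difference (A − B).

0.519

A: hapax=10, V=13, ratio=0.769
B: hapax=1, V=4, ratio=0.250
Difference = 0.769 − 0.250 = 0.519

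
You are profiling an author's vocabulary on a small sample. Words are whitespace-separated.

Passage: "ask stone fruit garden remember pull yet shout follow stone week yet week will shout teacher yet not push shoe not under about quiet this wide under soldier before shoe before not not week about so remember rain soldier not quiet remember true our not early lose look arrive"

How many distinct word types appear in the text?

Distinct types: {about, arrive, ask, before, early, follow, fruit, garden, look, lose, not, our, pull, push, quiet, rain, remember, shoe, shout, so, soldier, stone, teacher, this, true, under, week, wide, will, yet}
V = 30

30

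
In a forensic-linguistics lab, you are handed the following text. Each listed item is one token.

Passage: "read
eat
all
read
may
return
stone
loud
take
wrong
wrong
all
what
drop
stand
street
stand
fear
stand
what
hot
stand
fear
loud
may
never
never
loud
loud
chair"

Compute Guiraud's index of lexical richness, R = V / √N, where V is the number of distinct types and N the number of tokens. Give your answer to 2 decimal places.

N = 30, V = 17.
√N = 5.477226
R = 17 / 5.477226 = 3.10

3.10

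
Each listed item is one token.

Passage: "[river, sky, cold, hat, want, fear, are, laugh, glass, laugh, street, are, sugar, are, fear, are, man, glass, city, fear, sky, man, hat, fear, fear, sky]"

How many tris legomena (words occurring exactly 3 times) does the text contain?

1

Frequencies: fear:5, are:4, sky:3, hat:2, laugh:2, glass:2, man:2, river:1, cold:1, want:1, street:1, sugar:1, city:1
Words with frequency 3: sky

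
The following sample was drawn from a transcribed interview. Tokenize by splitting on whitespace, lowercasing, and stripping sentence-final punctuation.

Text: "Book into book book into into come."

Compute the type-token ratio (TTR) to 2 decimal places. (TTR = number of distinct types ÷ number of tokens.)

N = 7 tokens, V = 3 types.
TTR = V / N = 3 / 7 = 0.43

0.43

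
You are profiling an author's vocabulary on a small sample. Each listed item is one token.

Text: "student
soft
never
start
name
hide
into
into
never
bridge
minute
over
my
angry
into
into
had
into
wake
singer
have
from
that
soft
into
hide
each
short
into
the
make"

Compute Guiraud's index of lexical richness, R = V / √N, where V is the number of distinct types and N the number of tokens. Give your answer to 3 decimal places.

3.951

N = 31, V = 22.
√N = 5.567764
R = 22 / 5.567764 = 3.951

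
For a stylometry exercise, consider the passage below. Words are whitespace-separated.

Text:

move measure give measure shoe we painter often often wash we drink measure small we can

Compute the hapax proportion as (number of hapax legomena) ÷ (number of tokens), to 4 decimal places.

0.5000

Frequencies: measure:3, we:3, often:2, move:1, give:1, shoe:1, painter:1, wash:1, drink:1, small:1, can:1
Hapax count = 8; token count = 16.
Ratio = 8 / 16 = 0.5000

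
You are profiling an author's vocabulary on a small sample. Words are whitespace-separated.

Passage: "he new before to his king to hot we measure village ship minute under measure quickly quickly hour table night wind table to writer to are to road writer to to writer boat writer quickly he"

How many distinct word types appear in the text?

Distinct types: {are, before, boat, he, his, hot, hour, king, measure, minute, new, night, quickly, road, ship, table, to, under, village, we, wind, writer}
V = 22

22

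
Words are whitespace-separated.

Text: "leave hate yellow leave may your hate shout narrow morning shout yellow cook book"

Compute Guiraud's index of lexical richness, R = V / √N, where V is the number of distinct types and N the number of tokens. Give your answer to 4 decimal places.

2.6726

N = 14, V = 10.
√N = 3.741657
R = 10 / 3.741657 = 2.6726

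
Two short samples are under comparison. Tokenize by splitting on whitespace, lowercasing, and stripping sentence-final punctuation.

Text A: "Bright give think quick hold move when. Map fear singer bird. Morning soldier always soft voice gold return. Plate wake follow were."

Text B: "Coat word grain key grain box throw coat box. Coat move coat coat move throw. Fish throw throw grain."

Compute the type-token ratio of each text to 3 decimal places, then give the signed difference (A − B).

TTR(A) = 22/22 = 1.000
TTR(B) = 8/19 = 0.421
Difference = 1.000 − 0.421 = 0.579

0.579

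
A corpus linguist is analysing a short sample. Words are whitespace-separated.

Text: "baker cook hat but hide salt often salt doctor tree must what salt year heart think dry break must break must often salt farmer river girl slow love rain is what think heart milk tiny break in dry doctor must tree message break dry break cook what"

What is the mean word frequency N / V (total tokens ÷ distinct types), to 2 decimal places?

N = 47 tokens, V = 27 types.
Mean frequency = N / V = 47 / 27 = 1.74

1.74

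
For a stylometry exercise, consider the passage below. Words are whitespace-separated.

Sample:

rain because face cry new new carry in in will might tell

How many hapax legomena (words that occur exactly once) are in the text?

Frequencies: new:2, in:2, rain:1, because:1, face:1, cry:1, carry:1, will:1, might:1, tell:1
Hapax (freq=1): because, carry, cry, face, might, rain, tell, will

8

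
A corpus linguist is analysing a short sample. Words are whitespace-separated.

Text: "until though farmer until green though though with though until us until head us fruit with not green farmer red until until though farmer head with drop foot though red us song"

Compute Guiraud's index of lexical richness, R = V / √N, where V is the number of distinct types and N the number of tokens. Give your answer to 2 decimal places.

2.30

N = 32, V = 13.
√N = 5.656854
R = 13 / 5.656854 = 2.30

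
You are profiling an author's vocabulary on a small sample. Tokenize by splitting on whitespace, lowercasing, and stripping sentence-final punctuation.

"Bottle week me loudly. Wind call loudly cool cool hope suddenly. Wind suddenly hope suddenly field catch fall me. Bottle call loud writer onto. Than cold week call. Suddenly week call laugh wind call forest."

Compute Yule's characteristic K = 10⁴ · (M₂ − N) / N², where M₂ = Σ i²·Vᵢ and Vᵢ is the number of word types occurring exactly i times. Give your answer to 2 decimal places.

440.82

Frequencies: call:5, suddenly:4, week:3, wind:3, bottle:2, me:2, loudly:2, cool:2, hope:2, field:1, catch:1, fall:1, loud:1, writer:1, onto:1, than:1, cold:1, laugh:1, forest:1
N = 35. Frequency spectrum: V_1=10, V_2=5, V_3=2, V_4=1, V_5=1
M₂ = 1²·10 + 2²·5 + 3²·2 + 4²·1 + 5²·1 = 89
K = 10000 × (89 − 35) / 35² = 440.82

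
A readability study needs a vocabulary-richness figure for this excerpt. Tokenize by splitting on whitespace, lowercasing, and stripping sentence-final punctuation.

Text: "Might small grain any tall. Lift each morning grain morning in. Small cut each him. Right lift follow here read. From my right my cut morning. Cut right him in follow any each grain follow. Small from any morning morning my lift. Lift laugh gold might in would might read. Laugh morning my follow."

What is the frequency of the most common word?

6

Frequencies: morning:6, lift:4, follow:4, my:4, might:3, small:3, grain:3, any:3, each:3, in:3, cut:3, right:3, him:2, read:2, from:2, laugh:2, tall:1, here:1, gold:1, would:1
Most common: 'morning' with frequency 6.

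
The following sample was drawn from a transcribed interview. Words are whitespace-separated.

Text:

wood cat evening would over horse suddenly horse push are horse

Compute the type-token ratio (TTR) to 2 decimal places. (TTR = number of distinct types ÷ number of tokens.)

0.82

N = 11 tokens, V = 9 types.
TTR = V / N = 9 / 11 = 0.82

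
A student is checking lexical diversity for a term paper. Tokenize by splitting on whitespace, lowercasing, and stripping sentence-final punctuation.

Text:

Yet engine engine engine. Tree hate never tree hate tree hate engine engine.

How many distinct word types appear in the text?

5

Distinct types: {engine, hate, never, tree, yet}
V = 5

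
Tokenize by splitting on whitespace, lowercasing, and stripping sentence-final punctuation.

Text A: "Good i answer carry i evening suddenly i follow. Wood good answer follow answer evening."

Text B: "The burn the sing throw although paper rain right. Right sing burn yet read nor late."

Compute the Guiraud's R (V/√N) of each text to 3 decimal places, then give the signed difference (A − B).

-0.934

A: V=8, N=15, R=2.066
B: V=12, N=16, R=3.000
Difference = 2.066 − 3.000 = -0.934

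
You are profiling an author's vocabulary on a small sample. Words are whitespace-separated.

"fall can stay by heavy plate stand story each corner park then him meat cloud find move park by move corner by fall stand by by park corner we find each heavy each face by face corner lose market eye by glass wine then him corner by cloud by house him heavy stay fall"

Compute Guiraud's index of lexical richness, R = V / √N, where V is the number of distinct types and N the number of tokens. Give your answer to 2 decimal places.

3.40

N = 54, V = 25.
√N = 7.348469
R = 25 / 7.348469 = 3.40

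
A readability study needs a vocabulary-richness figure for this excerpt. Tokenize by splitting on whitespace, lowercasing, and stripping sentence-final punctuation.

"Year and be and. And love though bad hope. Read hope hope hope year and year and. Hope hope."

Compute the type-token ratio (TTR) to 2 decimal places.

N = 19 tokens, V = 8 types.
TTR = V / N = 8 / 19 = 0.42

0.42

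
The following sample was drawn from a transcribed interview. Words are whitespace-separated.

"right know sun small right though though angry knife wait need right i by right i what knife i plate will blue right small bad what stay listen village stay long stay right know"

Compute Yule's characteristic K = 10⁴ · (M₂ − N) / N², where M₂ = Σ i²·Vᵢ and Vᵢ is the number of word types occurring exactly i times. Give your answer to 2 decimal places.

449.83

Frequencies: right:6, i:3, stay:3, know:2, small:2, though:2, knife:2, what:2, sun:1, angry:1, wait:1, need:1, by:1, plate:1, will:1, blue:1, bad:1, listen:1, village:1, long:1
N = 34. Frequency spectrum: V_1=12, V_2=5, V_3=2, V_6=1
M₂ = 1²·12 + 2²·5 + 3²·2 + 6²·1 = 86
K = 10000 × (86 − 34) / 34² = 449.83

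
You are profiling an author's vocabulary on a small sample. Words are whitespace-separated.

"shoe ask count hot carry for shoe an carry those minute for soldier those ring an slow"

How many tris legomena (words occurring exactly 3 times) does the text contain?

Frequencies: shoe:2, carry:2, for:2, an:2, those:2, ask:1, count:1, hot:1, minute:1, soldier:1, ring:1, slow:1
Words with frequency 3: (none)

0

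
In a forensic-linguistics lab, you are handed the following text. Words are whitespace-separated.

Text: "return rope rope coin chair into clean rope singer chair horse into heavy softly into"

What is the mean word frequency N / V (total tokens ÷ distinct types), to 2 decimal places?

1.50

N = 15 tokens, V = 10 types.
Mean frequency = N / V = 15 / 10 = 1.50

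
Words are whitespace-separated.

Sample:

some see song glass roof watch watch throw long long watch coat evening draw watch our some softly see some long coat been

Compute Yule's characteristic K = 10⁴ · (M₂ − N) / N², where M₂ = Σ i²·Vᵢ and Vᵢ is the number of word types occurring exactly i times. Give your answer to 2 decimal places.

529.30

Frequencies: watch:4, some:3, long:3, see:2, coat:2, song:1, glass:1, roof:1, throw:1, evening:1, draw:1, our:1, softly:1, been:1
N = 23. Frequency spectrum: V_1=9, V_2=2, V_3=2, V_4=1
M₂ = 1²·9 + 2²·2 + 3²·2 + 4²·1 = 51
K = 10000 × (51 − 23) / 23² = 529.30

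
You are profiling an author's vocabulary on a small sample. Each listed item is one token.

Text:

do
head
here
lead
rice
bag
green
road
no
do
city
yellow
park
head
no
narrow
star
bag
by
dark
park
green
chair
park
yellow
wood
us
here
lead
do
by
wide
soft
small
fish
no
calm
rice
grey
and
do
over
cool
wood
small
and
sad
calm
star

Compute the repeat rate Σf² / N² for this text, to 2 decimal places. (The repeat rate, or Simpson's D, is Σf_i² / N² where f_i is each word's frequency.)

0.04

Frequencies: do:4, no:3, park:3, head:2, here:2, lead:2, rice:2, bag:2, green:2, yellow:2, star:2, by:2, wood:2, small:2, calm:2, and:2, road:1, city:1, narrow:1, dark:1, … (9 more, each freq 1)
Σf² = 99; N² = 2401
Repeat rate = 99 / 2401 = 0.04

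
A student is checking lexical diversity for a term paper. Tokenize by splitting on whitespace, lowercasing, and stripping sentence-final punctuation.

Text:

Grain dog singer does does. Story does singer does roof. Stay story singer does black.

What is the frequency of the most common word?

Frequencies: does:5, singer:3, story:2, grain:1, dog:1, roof:1, stay:1, black:1
Most common: 'does' with frequency 5.

5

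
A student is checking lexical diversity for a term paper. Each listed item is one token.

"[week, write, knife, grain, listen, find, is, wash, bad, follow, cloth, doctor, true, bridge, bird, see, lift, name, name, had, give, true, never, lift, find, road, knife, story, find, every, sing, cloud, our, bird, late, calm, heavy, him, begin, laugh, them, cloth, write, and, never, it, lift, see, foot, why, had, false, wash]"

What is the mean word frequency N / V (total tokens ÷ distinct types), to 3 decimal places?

1.359

N = 53 tokens, V = 39 types.
Mean frequency = N / V = 53 / 39 = 1.359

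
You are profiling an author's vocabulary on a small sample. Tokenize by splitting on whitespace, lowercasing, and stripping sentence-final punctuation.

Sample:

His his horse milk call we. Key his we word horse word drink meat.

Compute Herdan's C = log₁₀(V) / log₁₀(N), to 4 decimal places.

N = 14, V = 9.
log₁₀(V) = 0.954243, log₁₀(N) = 1.146128
C = 0.954243 / 1.146128 = 0.8326

0.8326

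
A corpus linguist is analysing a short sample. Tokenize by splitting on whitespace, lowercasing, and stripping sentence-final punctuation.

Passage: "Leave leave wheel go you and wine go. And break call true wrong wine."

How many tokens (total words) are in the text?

14

Tokens: leave, leave, wheel, go, you, and, wine, go, and, break, call, true, wrong, wine
N = 14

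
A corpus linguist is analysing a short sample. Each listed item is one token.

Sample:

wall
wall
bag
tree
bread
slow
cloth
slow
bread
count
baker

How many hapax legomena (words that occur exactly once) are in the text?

Frequencies: wall:2, bread:2, slow:2, bag:1, tree:1, cloth:1, count:1, baker:1
Hapax (freq=1): bag, baker, cloth, count, tree

5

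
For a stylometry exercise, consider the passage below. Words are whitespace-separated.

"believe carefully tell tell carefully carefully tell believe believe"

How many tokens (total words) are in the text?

9

Tokens: believe, carefully, tell, tell, carefully, carefully, tell, believe, believe
N = 9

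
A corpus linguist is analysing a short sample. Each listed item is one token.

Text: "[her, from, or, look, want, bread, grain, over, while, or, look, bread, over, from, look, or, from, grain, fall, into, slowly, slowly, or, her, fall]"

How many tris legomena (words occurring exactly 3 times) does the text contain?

Frequencies: or:4, from:3, look:3, her:2, bread:2, grain:2, over:2, fall:2, slowly:2, want:1, while:1, into:1
Words with frequency 3: from, look

2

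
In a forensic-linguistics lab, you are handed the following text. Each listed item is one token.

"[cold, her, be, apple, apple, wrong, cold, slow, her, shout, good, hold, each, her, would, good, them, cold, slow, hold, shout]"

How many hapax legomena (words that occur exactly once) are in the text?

5

Frequencies: cold:3, her:3, apple:2, slow:2, shout:2, good:2, hold:2, be:1, wrong:1, each:1, would:1, them:1
Hapax (freq=1): be, each, them, would, wrong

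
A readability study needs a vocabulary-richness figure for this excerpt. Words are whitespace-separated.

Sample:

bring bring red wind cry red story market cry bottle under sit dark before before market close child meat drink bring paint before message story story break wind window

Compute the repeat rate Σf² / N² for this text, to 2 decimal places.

0.07

Frequencies: bring:3, story:3, before:3, red:2, wind:2, cry:2, market:2, bottle:1, under:1, sit:1, dark:1, close:1, child:1, meat:1, drink:1, paint:1, message:1, break:1, window:1
Σf² = 55; N² = 841
Repeat rate = 55 / 841 = 0.07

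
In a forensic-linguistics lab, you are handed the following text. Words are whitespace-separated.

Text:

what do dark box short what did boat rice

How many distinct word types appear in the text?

Distinct types: {boat, box, dark, did, do, rice, short, what}
V = 8

8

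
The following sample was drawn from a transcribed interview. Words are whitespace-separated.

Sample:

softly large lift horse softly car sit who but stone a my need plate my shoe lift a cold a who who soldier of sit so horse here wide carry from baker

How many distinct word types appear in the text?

23

Distinct types: {a, baker, but, car, carry, cold, from, here, horse, large, lift, my, need, of, plate, shoe, sit, so, softly, soldier, stone, who, wide}
V = 23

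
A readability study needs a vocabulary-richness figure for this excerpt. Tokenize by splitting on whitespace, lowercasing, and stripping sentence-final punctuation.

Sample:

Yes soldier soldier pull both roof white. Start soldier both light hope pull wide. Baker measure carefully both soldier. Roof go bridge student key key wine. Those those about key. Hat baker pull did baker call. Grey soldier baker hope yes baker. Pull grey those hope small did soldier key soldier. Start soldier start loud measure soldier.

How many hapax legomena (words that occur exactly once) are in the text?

13

Frequencies: soldier:9, baker:5, pull:4, key:4, both:3, start:3, hope:3, those:3, yes:2, roof:2, measure:2, did:2, grey:2, white:1, light:1, wide:1, carefully:1, go:1, bridge:1, student:1, … (6 more, each freq 1)
Hapax (freq=1): about, bridge, call, carefully, go, hat, light, loud, small, student, white, wide, wine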